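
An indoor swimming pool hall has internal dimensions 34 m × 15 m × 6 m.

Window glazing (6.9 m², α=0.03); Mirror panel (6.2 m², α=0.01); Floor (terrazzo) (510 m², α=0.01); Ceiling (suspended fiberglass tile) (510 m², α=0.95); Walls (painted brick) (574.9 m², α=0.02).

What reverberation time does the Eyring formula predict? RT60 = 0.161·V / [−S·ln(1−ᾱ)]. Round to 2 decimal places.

0.82 seconds

S = Σ Sᵢ = 1608.0 m².
Σ(Sᵢαᵢ) = 6.9·0.03 + 6.2·0.01 + 510·0.01 + 510·0.95 + 574.9·0.02 = 501.367.
ᾱ = 501.367 / 1608.0 = 0.3118.
Eyring denominator: −S ln(1−ᾱ) = 600.871.
V = 34 × 15 × 6 = 3060 m³.
T = 0.161·V/[−S·ln(1−ᾱ)] = 0.161·3060/600.871 = 0.82 s.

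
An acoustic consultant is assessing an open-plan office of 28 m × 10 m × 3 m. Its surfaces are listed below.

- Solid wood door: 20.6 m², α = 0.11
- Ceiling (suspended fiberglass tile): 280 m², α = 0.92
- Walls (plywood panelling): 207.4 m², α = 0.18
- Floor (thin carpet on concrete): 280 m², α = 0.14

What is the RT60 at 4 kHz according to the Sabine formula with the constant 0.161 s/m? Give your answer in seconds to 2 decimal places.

Equivalent absorption area: A = 20.6×0.11 + 280×0.92 + 207.4×0.18 + 280×0.14 = 336.398 m².
Volume V = 28 × 10 × 3 = 840 m³.
T = 0.161 V/A = 0.161·840/336.398 = 0.40 s.

0.40 seconds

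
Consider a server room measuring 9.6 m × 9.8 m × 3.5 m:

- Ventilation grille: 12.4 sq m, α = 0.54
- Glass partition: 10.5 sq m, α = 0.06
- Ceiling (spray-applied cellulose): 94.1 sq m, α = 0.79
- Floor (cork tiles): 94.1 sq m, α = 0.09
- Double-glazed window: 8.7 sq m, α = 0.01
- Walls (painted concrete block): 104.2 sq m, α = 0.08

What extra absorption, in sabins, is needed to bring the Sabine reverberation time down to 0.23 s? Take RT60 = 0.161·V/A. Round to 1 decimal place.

131.9 sabins

Total absorption A₁ = 12.4·0.54 + 10.5·0.06 + 94.1·0.79 + 94.1·0.09 + 8.7·0.01 + 104.2·0.08
  = 6.696 + 0.630 + 74.339 + 8.469 + 0.087 + 8.336 = 98.557 sq m sabins.
V = 329.28 m³. Required absorption A₂ = 0.161 × 329.28 / 0.23 = 230.496 sabins.
Additional absorption ΔA = 230.496 − 98.557 = 131.9 sabins.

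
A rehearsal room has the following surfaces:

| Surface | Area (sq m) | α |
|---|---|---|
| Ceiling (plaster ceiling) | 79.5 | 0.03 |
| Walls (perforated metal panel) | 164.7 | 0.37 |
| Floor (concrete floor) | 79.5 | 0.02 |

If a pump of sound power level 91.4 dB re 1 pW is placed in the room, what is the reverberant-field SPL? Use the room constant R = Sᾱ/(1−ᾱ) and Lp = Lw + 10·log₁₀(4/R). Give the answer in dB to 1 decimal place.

78.3 dB

A = 64.914 sabins; S = 323.7 sq m.
ᾱ = 64.914/323.7 = 0.2005; R = Sᾱ/(1−ᾱ) = 64.914/(1−0.2005) = 81.193 sq m.
Lp = Lw + 10 log₁₀(4/R) = 91.4 -13.07 = 78.3 dB.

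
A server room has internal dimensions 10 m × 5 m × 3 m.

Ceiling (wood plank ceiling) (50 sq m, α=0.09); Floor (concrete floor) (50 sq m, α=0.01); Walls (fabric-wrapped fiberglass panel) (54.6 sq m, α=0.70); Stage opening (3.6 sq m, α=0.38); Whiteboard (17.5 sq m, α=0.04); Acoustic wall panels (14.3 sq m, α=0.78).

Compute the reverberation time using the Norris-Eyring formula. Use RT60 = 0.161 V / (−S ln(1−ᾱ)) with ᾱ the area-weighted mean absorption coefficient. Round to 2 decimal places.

0.36 s

Total surface area S = 50 + 50 + 54.6 + 3.6 + 17.5 + 14.3 = 190.0 sq m.
Absorption A = 50×0.09 + 50×0.01 + 54.6×0.70 + 3.6×0.38 + 17.5×0.04 + 14.3×0.78 = 56.442 sabins.
ᾱ = 56.442 / 190.0 = 0.2971.
−S·ln(1−ᾱ) = −190.0 × ln(1 − 0.2971) = 66.983.
V = 10 × 5 × 3 = 150 m³.
T = 0.161·V/[−S·ln(1−ᾱ)] = 0.161·150/66.983 = 0.36 s.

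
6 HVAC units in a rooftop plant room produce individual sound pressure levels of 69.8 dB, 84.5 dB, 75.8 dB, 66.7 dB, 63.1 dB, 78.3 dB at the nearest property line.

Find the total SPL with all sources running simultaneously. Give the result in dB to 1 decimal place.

86.1 dB

Converting to relative power and adding: 10^(69.8/10) + 10^(84.5/10) + 10^(75.8/10) + 10^(66.7/10) + 10^(63.1/10) + 10^(78.3/10) = 4.037e+08.
L_total = 10·log₁₀(4.037e+08) = 86.1 dB.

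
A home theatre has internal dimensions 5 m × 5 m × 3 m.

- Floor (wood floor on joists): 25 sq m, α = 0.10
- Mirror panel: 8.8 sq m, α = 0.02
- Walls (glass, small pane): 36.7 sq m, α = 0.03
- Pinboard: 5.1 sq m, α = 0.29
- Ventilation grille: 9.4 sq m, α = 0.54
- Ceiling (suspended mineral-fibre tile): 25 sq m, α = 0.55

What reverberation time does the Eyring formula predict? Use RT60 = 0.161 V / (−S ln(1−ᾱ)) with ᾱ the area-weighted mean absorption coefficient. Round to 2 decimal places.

S = Σ Sᵢ = 110.0 sq m.
Absorption A = 25×0.10 + 8.8×0.02 + 36.7×0.03 + 5.1×0.29 + 9.4×0.54 + 25×0.55 = 24.082 sabins.
Mean coefficient ᾱ = A/S = 0.2189.
−S·ln(1−ᾱ) = −110.0 × ln(1 − 0.2189) = 27.176.
V = 5 × 5 × 3 = 75 m³.
RT60 = 0.161 × 75 / 27.176 = 0.44 s.

0.44 s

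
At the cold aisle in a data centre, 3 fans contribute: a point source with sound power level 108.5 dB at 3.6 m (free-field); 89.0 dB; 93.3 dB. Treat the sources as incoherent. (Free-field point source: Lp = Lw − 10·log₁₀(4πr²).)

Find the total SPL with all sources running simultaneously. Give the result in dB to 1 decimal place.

Source at 3.6 m: Lp = 108.5 − 10·log₁₀(4π·3.6²) = 108.5 − 10·log₁₀(162.860) = 86.4 dB.
Converting to relative power and adding: 10^(86.4/10) + 10^(89.0/10) + 10^(93.3/10) = 3.369e+09.
Back to dB: 10·log₁₀ Σ = 95.3 dB.

95.3 dB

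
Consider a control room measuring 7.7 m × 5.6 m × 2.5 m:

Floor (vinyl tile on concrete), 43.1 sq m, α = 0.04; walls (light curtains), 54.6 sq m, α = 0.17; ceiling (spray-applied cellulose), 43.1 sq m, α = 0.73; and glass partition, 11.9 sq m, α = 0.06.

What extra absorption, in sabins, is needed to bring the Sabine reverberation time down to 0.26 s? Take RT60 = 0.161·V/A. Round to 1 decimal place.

23.6 sabins

Summing Sᵢαᵢ: 1.724 + 9.282 + 31.463 + 0.714 → A₁ = 43.183 sabins.
V = 107.8 m³. Required absorption A₂ = 0.161 × 107.8 / 0.26 = 66.753 sabins.
ΔA = A₂ − A₁ = 66.753 − 43.183 = 23.6 sabins.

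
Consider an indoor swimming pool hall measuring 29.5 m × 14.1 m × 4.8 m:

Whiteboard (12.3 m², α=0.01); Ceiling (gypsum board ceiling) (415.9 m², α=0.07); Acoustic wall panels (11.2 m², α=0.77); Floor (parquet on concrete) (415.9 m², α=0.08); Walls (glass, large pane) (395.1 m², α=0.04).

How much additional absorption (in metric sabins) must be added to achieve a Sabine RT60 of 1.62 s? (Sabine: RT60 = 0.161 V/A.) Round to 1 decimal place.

Summing Sᵢαᵢ: 0.123 + 29.113 + 8.624 + 33.272 + 15.804 → A₁ = 86.936 sabins.
For T = 1.62 s, need A₂ = 0.161·V/T = 0.161·1996.56/1.62 = 198.424 sabins.
Shortfall: 198.424 − 86.936 = 111.5 sabins.

111.5 sabins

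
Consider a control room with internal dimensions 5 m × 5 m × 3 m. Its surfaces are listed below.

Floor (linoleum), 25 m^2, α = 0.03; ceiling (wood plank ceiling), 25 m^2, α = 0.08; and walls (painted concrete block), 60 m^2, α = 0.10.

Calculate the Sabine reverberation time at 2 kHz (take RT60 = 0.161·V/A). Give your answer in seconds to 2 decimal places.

1.38 s

Total absorption A = 25×0.03 + 25×0.08 + 60×0.10
  = 0.750 + 2.000 + 6.000 = 8.750 m^2 sabins.
Volume V = 5 × 5 × 3 = 75 m³.
Sabine: RT60 = 0.161 × 75 / 8.750 = 1.38 s.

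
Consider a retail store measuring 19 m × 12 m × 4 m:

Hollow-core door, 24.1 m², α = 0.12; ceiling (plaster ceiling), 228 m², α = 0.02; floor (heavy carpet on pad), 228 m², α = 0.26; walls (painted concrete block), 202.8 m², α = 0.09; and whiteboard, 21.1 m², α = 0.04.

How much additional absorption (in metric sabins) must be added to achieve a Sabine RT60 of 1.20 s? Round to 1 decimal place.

36.5 sabins

A₁ = Σ Sᵢαᵢ = 24.1×0.12 + 228×0.02 + 228×0.26 + 202.8×0.09 + 21.1×0.04 = 85.828 sabins.
V = 912 m³. Required absorption A₂ = 0.161 × 912 / 1.20 = 122.360 sabins.
ΔA = A₂ − A₁ = 122.360 − 85.828 = 36.5 sabins.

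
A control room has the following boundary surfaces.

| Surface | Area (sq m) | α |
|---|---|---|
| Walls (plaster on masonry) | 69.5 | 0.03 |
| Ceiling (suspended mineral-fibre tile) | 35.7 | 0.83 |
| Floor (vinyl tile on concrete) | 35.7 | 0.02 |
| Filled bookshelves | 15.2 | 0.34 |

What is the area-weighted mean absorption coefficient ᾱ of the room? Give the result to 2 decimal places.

0.24

Total surface area S = 156.1 sq m.
Weighted sum Σ Sα = 37.598.
ᾱ = A/S = 0.24.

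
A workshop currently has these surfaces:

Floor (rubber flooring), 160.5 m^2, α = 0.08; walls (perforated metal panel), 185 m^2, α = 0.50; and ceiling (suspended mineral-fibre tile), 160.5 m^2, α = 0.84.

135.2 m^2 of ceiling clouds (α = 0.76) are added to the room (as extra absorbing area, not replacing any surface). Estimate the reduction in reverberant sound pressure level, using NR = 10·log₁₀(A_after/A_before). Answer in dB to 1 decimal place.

1.5 dB

Total absorption A_before = 160.5·0.08 + 185·0.50 + 160.5·0.84
  = 12.840 + 92.500 + 134.820 = 240.160 m^2 sabins.
Treatment contributes 135.2·0.76 = 102.752 sabins.
New total A_after = 342.912 sabins.
NR = 10·log₁₀(342.912/240.160) = 1.5 dB.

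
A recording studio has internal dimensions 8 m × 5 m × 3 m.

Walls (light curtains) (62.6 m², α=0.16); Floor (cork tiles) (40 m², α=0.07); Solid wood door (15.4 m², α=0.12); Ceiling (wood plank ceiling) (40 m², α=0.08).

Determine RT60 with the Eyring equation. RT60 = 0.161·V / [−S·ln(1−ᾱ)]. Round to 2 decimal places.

Total surface area S = 62.6 + 40 + 15.4 + 40 = 158.0 m².
Σ(Sᵢαᵢ) = 62.6·0.16 + 40·0.07 + 15.4·0.12 + 40·0.08 = 17.864.
ᾱ = 17.864 / 158.0 = 0.1131.
Eyring denominator: −S ln(1−ᾱ) = 18.964.
V = 8 × 5 × 3 = 120 m³.
RT60 = 0.161 × 120 / 18.964 = 1.02 s.

1.02 s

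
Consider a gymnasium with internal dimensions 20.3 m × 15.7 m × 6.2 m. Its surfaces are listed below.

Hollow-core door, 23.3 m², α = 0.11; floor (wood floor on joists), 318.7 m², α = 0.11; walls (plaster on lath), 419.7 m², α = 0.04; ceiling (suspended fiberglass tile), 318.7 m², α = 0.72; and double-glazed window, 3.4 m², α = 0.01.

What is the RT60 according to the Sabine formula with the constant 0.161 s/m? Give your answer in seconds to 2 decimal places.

1.12 seconds

Total absorption A = 23.3·0.11 + 318.7·0.11 + 419.7·0.04 + 318.7·0.72 + 3.4·0.01
  = 2.563 + 35.057 + 16.788 + 229.464 + 0.034 = 283.906 m² sabins.
V = 20.3·15.7·6.2 = 1976.002 m³.
RT60 = 0.161 · V / A = 0.161 × 1976.002 / 283.906 = 1.12 s.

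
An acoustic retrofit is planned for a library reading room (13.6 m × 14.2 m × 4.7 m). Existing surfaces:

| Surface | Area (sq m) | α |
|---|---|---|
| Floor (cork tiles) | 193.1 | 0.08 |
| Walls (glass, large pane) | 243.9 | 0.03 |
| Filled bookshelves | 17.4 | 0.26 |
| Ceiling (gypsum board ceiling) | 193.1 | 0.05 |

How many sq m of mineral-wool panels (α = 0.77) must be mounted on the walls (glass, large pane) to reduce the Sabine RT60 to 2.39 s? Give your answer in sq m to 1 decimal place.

Summing Sᵢαᵢ: 15.448 + 7.317 + 4.524 + 9.655 → A₁ = 36.944 sabins.
V = 907.664 m³. Target absorption A₂ = 0.161 × 907.664 / 2.39 = 61.144 sabins.
ΔA needed = 61.144 − 36.944 = 24.200 sabins.
Each sq m of panel replacing the walls (glass, large pane) adds (0.77 − 0.03) = 0.74 sabins.
Panel area = 24.200 / 0.74 = 32.7 sq m.

32.7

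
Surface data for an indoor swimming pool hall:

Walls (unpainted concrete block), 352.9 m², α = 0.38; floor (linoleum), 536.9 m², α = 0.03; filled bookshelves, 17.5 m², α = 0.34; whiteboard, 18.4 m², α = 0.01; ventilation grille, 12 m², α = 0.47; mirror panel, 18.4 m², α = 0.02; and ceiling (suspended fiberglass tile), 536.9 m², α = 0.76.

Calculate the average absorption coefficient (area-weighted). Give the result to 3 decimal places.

0.382

S = Σ Sᵢ = 352.9 + 536.9 + 17.5 + 18.4 + 12 + 18.4 + 536.9 = 1493.0 m².
A = 352.9×0.38 + 536.9×0.03 + 17.5×0.34 + 18.4×0.01 + 12×0.47 + 18.4×0.02 + 536.9×0.76 = 570.395 sabins.
ᾱ = 570.395 / 1493.0 = 0.382.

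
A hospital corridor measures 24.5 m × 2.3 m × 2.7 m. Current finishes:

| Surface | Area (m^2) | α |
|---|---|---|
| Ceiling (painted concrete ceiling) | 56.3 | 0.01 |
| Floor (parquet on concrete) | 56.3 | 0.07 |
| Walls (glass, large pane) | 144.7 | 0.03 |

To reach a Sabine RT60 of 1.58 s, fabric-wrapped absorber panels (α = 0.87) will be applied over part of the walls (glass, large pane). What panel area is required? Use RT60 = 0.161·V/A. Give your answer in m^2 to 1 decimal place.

7.9

A₁ = Σ Sᵢαᵢ = 56.3·0.01 + 56.3·0.07 + 144.7·0.03 = 8.845 sabins.
Required A₂ = 0.161·152.145/1.58 = 15.503 sabins.
ΔA needed = 15.503 − 8.845 = 6.658 sabins.
Net gain per m^2: Δα = 0.87 − 0.03 = 0.84.
Panel area = 6.658 / 0.84 = 7.9 m^2.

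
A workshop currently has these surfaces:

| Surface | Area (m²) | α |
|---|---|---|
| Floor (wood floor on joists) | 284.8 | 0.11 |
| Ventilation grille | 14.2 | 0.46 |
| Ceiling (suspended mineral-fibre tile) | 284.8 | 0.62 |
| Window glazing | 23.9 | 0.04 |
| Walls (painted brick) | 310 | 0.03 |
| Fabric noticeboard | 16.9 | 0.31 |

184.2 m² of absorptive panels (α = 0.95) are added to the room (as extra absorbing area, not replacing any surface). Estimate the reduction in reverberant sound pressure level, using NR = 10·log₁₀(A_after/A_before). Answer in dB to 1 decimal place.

2.5 dB

Total absorption A_before = 284.8·0.11 + 14.2·0.46 + 284.8·0.62 + 23.9·0.04 + 310·0.03 + 16.9·0.31
  = 31.328 + 6.532 + 176.576 + 0.956 + 9.300 + 5.239 = 229.931 m² sabins.
Added absorption = 184.2 × 0.95 = 174.990 sabins.
New total A_after = 404.921 sabins.
NR = 10·log₁₀(404.921/229.931) = 2.5 dB.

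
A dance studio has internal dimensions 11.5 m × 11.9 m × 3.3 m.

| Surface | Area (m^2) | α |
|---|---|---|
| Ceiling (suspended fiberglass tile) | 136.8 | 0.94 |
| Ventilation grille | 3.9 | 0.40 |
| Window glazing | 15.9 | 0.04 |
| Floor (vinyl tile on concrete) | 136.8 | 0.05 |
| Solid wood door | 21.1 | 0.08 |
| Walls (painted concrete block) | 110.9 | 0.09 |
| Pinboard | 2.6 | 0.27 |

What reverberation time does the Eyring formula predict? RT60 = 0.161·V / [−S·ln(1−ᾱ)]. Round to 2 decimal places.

Total surface area S = 136.8 + 3.9 + 15.9 + 136.8 + 21.1 + 110.9 + 2.6 = 428.0 m^2.
Σ(Sᵢαᵢ) = 136.8×0.94 + 3.9×0.40 + 15.9×0.04 + 136.8×0.05 + 21.1×0.08 + 110.9×0.09 + 2.6×0.27 = 149.999.
Mean coefficient ᾱ = A/S = 0.3505.
Eyring denominator: −S ln(1−ᾱ) = 184.704.
V = 11.5 × 11.9 × 3.3 = 451.605 m³.
RT60 = 0.161 × 451.605 / 184.704 = 0.39 s.

0.39 s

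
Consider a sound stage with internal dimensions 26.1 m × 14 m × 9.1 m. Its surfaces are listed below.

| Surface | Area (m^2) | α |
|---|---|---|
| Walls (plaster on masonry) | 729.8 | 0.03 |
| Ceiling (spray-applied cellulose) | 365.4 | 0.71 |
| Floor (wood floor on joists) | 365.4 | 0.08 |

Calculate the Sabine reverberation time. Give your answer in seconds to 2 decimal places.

Equivalent absorption area: A = 729.8×0.03 + 365.4×0.71 + 365.4×0.08 = 310.560 m^2.
Room volume: 3325.14 m³.
RT60 = 0.161 · V / A = 0.161 × 3325.14 / 310.560 = 1.72 s.

1.72 s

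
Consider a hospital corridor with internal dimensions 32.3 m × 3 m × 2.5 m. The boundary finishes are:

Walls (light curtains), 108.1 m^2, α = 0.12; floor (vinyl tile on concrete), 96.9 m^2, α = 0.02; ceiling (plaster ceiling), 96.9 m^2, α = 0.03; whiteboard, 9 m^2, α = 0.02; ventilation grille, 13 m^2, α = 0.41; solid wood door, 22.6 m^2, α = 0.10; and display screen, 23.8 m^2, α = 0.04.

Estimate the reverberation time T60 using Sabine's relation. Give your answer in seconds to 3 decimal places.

1.470 s

Summing Sᵢαᵢ: 12.972 + 1.938 + 2.907 + 0.180 + 5.330 + 2.260 + 0.952 → A = 26.539 sabins.
V = 32.3·3·2.5 = 242.25 m³.
Sabine: RT60 = 0.161 × 242.25 / 26.539 = 1.470 s.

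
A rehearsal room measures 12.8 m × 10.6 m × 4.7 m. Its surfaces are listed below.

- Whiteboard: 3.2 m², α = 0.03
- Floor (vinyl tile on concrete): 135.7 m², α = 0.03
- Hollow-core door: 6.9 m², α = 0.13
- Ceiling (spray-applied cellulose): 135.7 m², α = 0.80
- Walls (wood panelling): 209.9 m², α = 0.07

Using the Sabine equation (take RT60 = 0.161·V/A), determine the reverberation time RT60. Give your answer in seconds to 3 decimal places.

0.800 sec

Total absorption A = 3.2·0.03 + 135.7·0.03 + 6.9·0.13 + 135.7·0.80 + 209.9·0.07
  = 0.096 + 4.071 + 0.897 + 108.560 + 14.693 = 128.317 m² sabins.
V = 12.8·10.6·4.7 = 637.696 m³.
Sabine: RT60 = 0.161 × 637.696 / 128.317 = 0.800 s.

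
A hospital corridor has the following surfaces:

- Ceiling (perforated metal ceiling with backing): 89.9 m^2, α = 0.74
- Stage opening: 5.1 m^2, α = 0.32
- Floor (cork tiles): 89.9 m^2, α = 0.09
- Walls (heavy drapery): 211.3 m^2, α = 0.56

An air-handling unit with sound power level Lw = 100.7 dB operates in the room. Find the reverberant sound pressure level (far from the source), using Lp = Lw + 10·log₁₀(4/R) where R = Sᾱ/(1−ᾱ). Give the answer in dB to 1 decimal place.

Σ(Sᵢαᵢ) = 89.9×0.74 + 5.1×0.32 + 89.9×0.09 + 211.3×0.56 = 194.577; total area S = 396.2 m^2.
ᾱ = 194.577/396.2 = 0.4911; R = Sᾱ/(1−ᾱ) = 194.577/(1−0.4911) = 382.348 m^2.
Lp = 100.7 + 10·log₁₀(4/382.348) = 100.7 + (-19.80) = 80.9 dB.

80.9 dB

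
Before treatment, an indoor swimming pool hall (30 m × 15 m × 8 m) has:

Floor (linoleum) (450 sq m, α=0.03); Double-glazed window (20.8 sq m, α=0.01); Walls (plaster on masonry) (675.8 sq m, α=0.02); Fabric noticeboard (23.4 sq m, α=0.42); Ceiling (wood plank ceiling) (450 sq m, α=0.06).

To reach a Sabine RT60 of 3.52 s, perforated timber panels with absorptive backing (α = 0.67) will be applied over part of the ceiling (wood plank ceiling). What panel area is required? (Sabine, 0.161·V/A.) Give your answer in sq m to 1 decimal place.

Equivalent absorption area: A₁ = 450*0.03 + 20.8*0.01 + 675.8*0.02 + 23.4*0.42 + 450*0.06 = 64.052 sq m.
Required A₂ = 0.161·3600/3.52 = 164.659 sabins.
Absorption to add: 164.659 − 64.052 = 100.607 sabins.
Each sq m of panel replacing the ceiling (wood plank ceiling) adds (0.67 − 0.06) = 0.61 sabins.
Panel area = 100.607 / 0.61 = 164.9 sq m.

164.9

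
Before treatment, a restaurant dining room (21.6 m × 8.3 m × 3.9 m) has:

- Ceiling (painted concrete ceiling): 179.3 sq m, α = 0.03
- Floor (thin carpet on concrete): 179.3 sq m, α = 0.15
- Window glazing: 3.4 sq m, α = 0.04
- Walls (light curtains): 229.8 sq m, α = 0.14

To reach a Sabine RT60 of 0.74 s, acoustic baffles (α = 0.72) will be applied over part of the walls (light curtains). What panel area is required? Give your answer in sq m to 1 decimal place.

150.9

Total absorption A₁ = 179.3*0.03 + 179.3*0.15 + 3.4*0.04 + 229.8*0.14
  = 5.379 + 26.895 + 0.136 + 32.172 = 64.582 sq m sabins.
V = 699.192 m³. Target absorption A₂ = 0.161 × 699.192 / 0.74 = 152.122 sabins.
Absorption to add: 152.122 − 64.582 = 87.540 sabins.
Each sq m of panel replacing the walls (light curtains) adds (0.72 − 0.14) = 0.58 sabins.
Panel area = 87.540 / 0.58 = 150.9 sq m.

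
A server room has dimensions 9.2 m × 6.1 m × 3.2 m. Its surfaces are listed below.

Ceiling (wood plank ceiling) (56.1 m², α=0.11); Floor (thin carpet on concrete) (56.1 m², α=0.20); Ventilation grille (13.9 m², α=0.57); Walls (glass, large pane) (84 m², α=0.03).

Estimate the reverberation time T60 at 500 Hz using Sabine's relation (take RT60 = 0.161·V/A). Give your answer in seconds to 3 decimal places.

1.039 s

Equivalent absorption area: A = 56.1*0.11 + 56.1*0.20 + 13.9*0.57 + 84*0.03 = 27.834 m².
V = 9.2·6.1·3.2 = 179.584 m³.
T = 0.161 V/A = 0.161·179.584/27.834 = 1.039 s.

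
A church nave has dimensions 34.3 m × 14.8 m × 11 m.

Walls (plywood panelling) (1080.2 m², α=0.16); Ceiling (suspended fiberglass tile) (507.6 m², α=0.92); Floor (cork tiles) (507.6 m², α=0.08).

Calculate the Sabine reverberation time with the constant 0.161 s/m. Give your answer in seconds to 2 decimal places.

1.32 s

Equivalent absorption area: A = 1080.2*0.16 + 507.6*0.92 + 507.6*0.08 = 680.432 m².
Room volume: 5584.04 m³.
Sabine: RT60 = 0.161 × 5584.04 / 680.432 = 1.32 s.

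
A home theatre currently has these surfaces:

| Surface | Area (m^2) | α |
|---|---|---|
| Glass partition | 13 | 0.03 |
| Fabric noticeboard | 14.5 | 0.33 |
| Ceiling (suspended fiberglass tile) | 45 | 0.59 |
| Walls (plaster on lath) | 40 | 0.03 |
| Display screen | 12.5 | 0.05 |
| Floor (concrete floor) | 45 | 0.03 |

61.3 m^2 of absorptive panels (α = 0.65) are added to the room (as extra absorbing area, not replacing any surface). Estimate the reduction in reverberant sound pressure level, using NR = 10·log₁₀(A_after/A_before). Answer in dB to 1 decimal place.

3.3 dB

Summing Sᵢαᵢ: 0.390 + 4.785 + 26.550 + 1.200 + 0.625 + 1.350 → A_before = 34.900 sabins.
Added absorption = 61.3 × 0.65 = 39.845 sabins.
A_after = 34.900 + 39.845 = 74.745 sabins.
Reduction = 10 log₁₀(A_after/A_before) = 10 log₁₀(2.1417) = 3.3 dB.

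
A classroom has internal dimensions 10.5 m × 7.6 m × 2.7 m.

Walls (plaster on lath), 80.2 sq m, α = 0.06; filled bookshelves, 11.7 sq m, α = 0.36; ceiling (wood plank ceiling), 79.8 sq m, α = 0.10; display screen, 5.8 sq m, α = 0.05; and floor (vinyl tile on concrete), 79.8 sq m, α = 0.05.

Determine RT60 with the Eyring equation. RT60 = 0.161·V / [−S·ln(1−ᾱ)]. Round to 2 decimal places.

1.56 seconds

Total surface area S = 80.2 + 11.7 + 79.8 + 5.8 + 79.8 = 257.3 sq m.
Σ(Sᵢαᵢ) = 80.2×0.06 + 11.7×0.36 + 79.8×0.10 + 5.8×0.05 + 79.8×0.05 = 21.284.
Mean coefficient ᾱ = A/S = 0.0827.
Eyring denominator: −S ln(1−ᾱ) = 22.210.
V = 10.5 × 7.6 × 2.7 = 215.46 m³.
RT60 = 0.161 × 215.46 / 22.210 = 1.56 s.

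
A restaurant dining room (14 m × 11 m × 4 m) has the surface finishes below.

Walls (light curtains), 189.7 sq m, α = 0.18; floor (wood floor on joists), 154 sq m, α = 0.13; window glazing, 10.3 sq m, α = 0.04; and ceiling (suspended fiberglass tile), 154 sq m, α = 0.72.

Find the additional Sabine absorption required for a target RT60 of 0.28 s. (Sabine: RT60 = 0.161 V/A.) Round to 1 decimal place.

A₁ = Σ Sᵢαᵢ = 189.7·0.18 + 154·0.13 + 10.3·0.04 + 154·0.72 = 165.458 sabins.
Target A₂ = 0.161·616/0.28 = 354.200 sabins (V = 616 m³).
ΔA = A₂ − A₁ = 354.200 − 165.458 = 188.7 sabins.

188.7 sabins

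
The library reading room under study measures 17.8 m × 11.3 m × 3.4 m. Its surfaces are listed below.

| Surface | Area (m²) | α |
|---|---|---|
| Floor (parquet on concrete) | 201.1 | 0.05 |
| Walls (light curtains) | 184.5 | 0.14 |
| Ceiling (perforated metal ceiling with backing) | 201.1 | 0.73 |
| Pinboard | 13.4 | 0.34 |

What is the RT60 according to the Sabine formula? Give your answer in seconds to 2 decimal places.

0.59 seconds

Summing Sᵢαᵢ: 10.055 + 25.830 + 146.803 + 4.556 → A = 187.244 sabins.
Volume V = 17.8 × 11.3 × 3.4 = 683.876 m³.
T = 0.161 V/A = 0.161·683.876/187.244 = 0.59 s.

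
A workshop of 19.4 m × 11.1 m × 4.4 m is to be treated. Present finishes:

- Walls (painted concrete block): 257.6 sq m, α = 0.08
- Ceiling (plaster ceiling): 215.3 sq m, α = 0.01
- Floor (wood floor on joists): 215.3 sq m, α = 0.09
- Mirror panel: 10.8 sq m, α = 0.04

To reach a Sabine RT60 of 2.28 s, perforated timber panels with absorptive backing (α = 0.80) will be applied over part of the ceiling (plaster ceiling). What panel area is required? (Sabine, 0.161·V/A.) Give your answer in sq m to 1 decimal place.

30.8

Total absorption A₁ = 257.6×0.08 + 215.3×0.01 + 215.3×0.09 + 10.8×0.04
  = 20.608 + 2.153 + 19.377 + 0.432 = 42.570 sq m sabins.
V = 947.496 m³. Target absorption A₂ = 0.161 × 947.496 / 2.28 = 66.907 sabins.
Absorption to add: 66.907 − 42.570 = 24.337 sabins.
Each sq m of panel replacing the ceiling (plaster ceiling) adds (0.80 − 0.01) = 0.79 sabins.
Area = ΔA/Δα = 24.337/0.79 = 30.8 sq m.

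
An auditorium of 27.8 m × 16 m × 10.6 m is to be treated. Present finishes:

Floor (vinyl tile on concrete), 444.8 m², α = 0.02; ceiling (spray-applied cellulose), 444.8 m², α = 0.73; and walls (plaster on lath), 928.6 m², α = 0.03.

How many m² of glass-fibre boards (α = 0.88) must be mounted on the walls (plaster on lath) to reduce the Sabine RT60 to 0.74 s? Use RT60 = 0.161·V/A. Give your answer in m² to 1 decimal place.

Equivalent absorption area: A₁ = 444.8×0.02 + 444.8×0.73 + 928.6×0.03 = 361.458 m².
Required A₂ = 0.161·4714.88/0.74 = 1025.805 sabins.
Absorption to add: 1025.805 − 361.458 = 664.347 sabins.
Net gain per m²: Δα = 0.88 − 0.03 = 0.85.
Area = ΔA/Δα = 664.347/0.85 = 781.6 m².

781.6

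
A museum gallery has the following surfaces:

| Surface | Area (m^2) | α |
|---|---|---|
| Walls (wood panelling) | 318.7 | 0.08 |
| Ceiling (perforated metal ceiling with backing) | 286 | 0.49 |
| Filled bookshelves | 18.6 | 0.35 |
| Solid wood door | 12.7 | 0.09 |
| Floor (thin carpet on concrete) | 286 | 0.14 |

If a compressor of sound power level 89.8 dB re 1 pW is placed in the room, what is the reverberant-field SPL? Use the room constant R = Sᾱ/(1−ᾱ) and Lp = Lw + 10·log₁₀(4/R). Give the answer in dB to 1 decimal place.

Σ(Sᵢαᵢ) = 318.7·0.08 + 286·0.49 + 18.6·0.35 + 12.7·0.09 + 286·0.14 = 213.329; total area S = 922.0 m^2.
ᾱ = 0.2314, so room constant R = A/(1−ᾱ) = 277.555 m^2.
Lp = 89.8 + 10·log₁₀(4/277.555) = 89.8 + (-18.41) = 71.4 dB.

71.4 dB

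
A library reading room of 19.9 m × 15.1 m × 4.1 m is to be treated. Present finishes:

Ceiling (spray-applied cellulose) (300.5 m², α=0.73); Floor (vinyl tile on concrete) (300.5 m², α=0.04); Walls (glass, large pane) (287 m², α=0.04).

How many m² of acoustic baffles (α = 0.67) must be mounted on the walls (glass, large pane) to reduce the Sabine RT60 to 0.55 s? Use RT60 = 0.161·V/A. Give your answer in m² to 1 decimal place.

Summing Sᵢαᵢ: 219.365 + 12.020 + 11.480 → A₁ = 242.865 sabins.
Required A₂ = 0.161·1232.009/0.55 = 360.643 sabins.
ΔA needed = 360.643 − 242.865 = 117.778 sabins.
Net gain per m²: Δα = 0.67 − 0.04 = 0.63.
Area = ΔA/Δα = 117.778/0.63 = 186.9 m².

186.9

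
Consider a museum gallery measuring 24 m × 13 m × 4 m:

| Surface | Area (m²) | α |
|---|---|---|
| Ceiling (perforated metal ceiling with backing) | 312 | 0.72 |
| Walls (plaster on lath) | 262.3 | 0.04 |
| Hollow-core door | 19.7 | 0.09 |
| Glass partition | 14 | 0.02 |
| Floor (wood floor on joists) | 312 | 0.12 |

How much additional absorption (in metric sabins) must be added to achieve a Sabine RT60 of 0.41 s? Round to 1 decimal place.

215.4 sabins

Total absorption A₁ = 312·0.72 + 262.3·0.04 + 19.7·0.09 + 14·0.02 + 312·0.12
  = 224.640 + 10.492 + 1.773 + 0.280 + 37.440 = 274.625 m² sabins.
For T = 0.41 s, need A₂ = 0.161·V/T = 0.161·1248/0.41 = 490.068 sabins.
Additional absorption ΔA = 490.068 − 274.625 = 215.4 sabins.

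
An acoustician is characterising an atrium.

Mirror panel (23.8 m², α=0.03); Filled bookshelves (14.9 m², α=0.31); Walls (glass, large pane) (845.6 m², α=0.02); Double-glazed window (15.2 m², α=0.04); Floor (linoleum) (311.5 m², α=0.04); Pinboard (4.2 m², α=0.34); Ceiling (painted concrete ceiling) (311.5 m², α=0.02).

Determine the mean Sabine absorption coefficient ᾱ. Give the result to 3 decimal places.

S = Σ Sᵢ = 23.8 + 14.9 + 845.6 + 15.2 + 311.5 + 4.2 + 311.5 = 1526.7 m².
Σ(Sᵢαᵢ) = 23.8·0.03 + 14.9·0.31 + 845.6·0.02 + 15.2·0.04 + 311.5·0.04 + 4.2·0.34 + 311.5·0.02 = 42.971.
ᾱ = A/S = 0.028.

0.028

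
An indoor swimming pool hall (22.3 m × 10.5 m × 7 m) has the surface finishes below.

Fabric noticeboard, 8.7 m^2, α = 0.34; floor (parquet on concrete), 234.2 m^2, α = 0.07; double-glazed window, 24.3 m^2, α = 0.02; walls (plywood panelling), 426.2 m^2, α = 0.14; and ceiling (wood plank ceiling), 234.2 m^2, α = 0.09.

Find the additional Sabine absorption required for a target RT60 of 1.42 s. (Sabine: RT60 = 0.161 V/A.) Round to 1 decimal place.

85.3 sabins

Summing Sᵢαᵢ: 2.958 + 16.394 + 0.486 + 59.668 + 21.078 → A₁ = 100.584 sabins.
Target A₂ = 0.161·1639.05/1.42 = 185.836 sabins (V = 1639.05 m³).
Shortfall: 185.836 − 100.584 = 85.3 sabins.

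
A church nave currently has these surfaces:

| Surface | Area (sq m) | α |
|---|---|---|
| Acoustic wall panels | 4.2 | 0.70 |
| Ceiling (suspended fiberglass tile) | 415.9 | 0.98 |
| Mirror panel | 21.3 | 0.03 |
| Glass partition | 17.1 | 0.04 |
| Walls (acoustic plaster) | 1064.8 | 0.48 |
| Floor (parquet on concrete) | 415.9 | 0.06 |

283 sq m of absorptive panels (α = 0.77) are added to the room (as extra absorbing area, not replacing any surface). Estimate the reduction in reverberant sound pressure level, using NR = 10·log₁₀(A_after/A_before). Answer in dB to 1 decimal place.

0.9 dB

Equivalent absorption area: A_before = 4.2*0.70 + 415.9*0.98 + 21.3*0.03 + 17.1*0.04 + 1064.8*0.48 + 415.9*0.06 = 947.903 sq m.
Treatment contributes 283·0.77 = 217.910 sabins.
New total A_after = 1165.813 sabins.
NR = 10·log₁₀(1165.813/947.903) = 0.9 dB.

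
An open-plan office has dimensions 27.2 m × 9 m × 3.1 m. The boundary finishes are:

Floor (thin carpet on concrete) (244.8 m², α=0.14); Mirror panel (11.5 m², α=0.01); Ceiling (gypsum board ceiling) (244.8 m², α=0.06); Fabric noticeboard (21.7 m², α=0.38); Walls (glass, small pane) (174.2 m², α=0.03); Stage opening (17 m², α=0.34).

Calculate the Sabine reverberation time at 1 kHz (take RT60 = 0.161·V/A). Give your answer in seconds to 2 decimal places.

Total absorption A = 244.8×0.14 + 11.5×0.01 + 244.8×0.06 + 21.7×0.38 + 174.2×0.03 + 17×0.34
  = 34.272 + 0.115 + 14.688 + 8.246 + 5.226 + 5.780 = 68.327 m² sabins.
Room volume: 758.88 m³.
Sabine: RT60 = 0.161 × 758.88 / 68.327 = 1.79 s.

1.79 sec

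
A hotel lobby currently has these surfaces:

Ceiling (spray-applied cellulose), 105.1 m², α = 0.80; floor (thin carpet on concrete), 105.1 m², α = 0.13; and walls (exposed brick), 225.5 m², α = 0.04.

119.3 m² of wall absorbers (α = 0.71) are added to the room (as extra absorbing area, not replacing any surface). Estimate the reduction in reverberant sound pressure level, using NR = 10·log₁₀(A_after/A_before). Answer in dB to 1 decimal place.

Equivalent absorption area: A_before = 105.1*0.80 + 105.1*0.13 + 225.5*0.04 = 106.763 m².
Treatment contributes 119.3·0.71 = 84.703 sabins.
A_after = 106.763 + 84.703 = 191.466 sabins.
NR = 10·log₁₀(191.466/106.763) = 2.5 dB.

2.5 dB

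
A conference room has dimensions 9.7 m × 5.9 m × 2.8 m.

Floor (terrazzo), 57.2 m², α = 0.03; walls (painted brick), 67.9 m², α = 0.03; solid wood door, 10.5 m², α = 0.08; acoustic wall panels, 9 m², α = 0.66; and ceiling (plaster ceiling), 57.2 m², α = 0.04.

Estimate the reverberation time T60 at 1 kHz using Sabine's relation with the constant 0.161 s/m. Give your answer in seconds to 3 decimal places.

Equivalent absorption area: A = 57.2×0.03 + 67.9×0.03 + 10.5×0.08 + 9×0.66 + 57.2×0.04 = 12.821 m².
Room volume: 160.244 m³.
T = 0.161 V/A = 0.161·160.244/12.821 = 2.012 s.

2.012 sec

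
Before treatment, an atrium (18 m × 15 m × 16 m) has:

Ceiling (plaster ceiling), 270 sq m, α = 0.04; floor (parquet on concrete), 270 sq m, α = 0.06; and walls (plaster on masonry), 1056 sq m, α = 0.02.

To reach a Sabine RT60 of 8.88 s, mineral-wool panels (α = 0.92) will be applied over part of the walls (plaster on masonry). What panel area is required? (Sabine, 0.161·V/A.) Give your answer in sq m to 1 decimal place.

Equivalent absorption area: A₁ = 270·0.04 + 270·0.06 + 1056·0.02 = 48.120 sq m.
V = 4320 m³. Target absorption A₂ = 0.161 × 4320 / 8.88 = 78.324 sabins.
Absorption to add: 78.324 − 48.120 = 30.204 sabins.
Net gain per sq m: Δα = 0.92 − 0.02 = 0.90.
Panel area = 30.204 / 0.90 = 33.6 sq m.

33.6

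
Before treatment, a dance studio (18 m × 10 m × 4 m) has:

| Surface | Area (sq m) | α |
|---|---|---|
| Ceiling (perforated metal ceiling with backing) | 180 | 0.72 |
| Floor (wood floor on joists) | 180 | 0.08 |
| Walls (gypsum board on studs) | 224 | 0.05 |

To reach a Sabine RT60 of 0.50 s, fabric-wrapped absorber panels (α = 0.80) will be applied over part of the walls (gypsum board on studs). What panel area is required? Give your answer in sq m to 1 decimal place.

Summing Sᵢαᵢ: 129.600 + 14.400 + 11.200 → A₁ = 155.200 sabins.
V = 720 m³. Target absorption A₂ = 0.161 × 720 / 0.50 = 231.840 sabins.
ΔA needed = 231.840 − 155.200 = 76.640 sabins.
Each sq m of panel replacing the walls (gypsum board on studs) adds (0.80 − 0.05) = 0.75 sabins.
Area = ΔA/Δα = 76.640/0.75 = 102.2 sq m.

102.2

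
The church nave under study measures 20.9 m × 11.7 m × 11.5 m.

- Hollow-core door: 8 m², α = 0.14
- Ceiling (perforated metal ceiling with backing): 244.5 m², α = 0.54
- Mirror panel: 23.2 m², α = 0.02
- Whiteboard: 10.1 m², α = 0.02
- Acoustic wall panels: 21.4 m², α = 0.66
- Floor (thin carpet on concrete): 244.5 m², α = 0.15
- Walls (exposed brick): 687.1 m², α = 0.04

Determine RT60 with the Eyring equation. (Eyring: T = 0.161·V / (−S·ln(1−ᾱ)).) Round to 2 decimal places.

1.95 s

S = Σ Sᵢ = 1238.8 m².
Absorption A = 8·0.14 + 244.5·0.54 + 23.2·0.02 + 10.1·0.02 + 21.4·0.66 + 244.5·0.15 + 687.1·0.04 = 212.099 sabins.
Mean coefficient ᾱ = A/S = 0.1712.
−S·ln(1−ᾱ) = −1238.8 × ln(1 − 0.1712) = 232.617.
V = 20.9 × 11.7 × 11.5 = 2812.095 m³.
T = 0.161·V/[−S·ln(1−ᾱ)] = 0.161·2812.095/232.617 = 1.95 s.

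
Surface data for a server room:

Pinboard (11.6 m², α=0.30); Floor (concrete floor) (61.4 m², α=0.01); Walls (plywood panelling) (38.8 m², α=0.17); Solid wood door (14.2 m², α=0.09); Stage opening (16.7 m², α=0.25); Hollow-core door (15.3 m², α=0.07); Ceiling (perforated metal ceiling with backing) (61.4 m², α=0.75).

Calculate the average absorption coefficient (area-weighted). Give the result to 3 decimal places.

Total surface area S = 219.4 m².
A = 11.6×0.30 + 61.4×0.01 + 38.8×0.17 + 14.2×0.09 + 16.7×0.25 + 15.3×0.07 + 61.4×0.75 = 63.264 sabins.
ᾱ = A/S = 0.288.

0.288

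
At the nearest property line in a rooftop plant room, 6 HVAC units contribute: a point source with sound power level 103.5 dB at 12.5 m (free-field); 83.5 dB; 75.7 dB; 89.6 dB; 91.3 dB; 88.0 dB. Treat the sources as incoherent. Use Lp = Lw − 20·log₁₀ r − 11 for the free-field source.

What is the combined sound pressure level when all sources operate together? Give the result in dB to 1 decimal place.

Source at 12.5 m: Lp = 103.5 − 20·log₁₀(12.5) − 11 = 70.6 dB.
Sum in the linear (power) domain: Σ 10^(Lᵢ/10) = 10^(70.6/10) + 10^(83.5/10) + 10^(75.7/10) + 10^(89.6/10) + 10^(91.3/10) + 10^(88.0/10) = 3.164e+09.
Combined level = 10 log₁₀(3.164e+09) = 95.0 dB.

95.0 dB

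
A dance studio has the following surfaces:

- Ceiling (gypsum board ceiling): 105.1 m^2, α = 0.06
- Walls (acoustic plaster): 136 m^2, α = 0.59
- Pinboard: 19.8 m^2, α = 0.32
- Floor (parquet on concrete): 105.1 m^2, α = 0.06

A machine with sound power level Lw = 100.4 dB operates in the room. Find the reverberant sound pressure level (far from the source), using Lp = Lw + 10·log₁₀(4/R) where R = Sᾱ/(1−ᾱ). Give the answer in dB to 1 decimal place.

A = 99.188 sabins; S = 366.0 m^2.
ᾱ = 0.2710, so room constant R = A/(1−ᾱ) = 136.060 m^2.
Lp = Lw + 10 log₁₀(4/R) = 100.4 -15.32 = 85.1 dB.

85.1 dB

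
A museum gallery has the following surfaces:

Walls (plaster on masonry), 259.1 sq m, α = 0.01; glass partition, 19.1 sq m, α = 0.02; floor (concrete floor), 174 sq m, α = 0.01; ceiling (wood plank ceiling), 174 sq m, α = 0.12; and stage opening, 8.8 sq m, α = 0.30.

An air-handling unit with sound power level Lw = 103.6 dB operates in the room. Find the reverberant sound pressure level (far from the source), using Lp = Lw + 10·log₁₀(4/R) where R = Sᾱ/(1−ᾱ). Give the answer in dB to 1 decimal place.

A = 28.233 sabins; S = 635.0 sq m.
ᾱ = 0.0445, so room constant R = A/(1−ᾱ) = 29.548 sq m.
Lp = 103.6 + 10·log₁₀(4/29.548) = 103.6 + (-8.68) = 94.9 dB.

94.9 dB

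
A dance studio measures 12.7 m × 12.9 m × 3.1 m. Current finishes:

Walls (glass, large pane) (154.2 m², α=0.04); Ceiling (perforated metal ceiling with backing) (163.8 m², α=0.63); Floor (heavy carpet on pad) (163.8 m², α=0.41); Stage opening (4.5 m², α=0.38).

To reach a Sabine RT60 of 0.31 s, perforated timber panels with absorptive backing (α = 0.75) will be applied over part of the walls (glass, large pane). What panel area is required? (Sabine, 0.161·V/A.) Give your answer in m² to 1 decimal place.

A₁ = Σ Sᵢαᵢ = 154.2*0.04 + 163.8*0.63 + 163.8*0.41 + 4.5*0.38 = 178.230 sabins.
V = 507.873 m³. Target absorption A₂ = 0.161 × 507.873 / 0.31 = 263.766 sabins.
ΔA needed = 263.766 − 178.230 = 85.536 sabins.
Net gain per m²: Δα = 0.75 − 0.04 = 0.71.
Area = ΔA/Δα = 85.536/0.71 = 120.5 m².

120.5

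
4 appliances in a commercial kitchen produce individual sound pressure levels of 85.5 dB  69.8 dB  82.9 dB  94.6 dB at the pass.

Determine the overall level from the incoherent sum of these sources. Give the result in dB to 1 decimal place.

95.4 dB

Converting to relative power and adding: 10^(85.5/10) + 10^(69.8/10) + 10^(82.9/10) + 10^(94.6/10) = 3.443e+09.
L_total = 10·log₁₀(3.443e+09) = 95.4 dB.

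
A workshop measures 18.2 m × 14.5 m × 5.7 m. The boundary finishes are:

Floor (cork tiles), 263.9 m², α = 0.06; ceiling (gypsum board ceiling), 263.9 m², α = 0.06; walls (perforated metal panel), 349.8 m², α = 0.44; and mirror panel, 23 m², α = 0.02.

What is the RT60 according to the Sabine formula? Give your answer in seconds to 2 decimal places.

Total absorption A = 263.9*0.06 + 263.9*0.06 + 349.8*0.44 + 23*0.02
  = 15.834 + 15.834 + 153.912 + 0.460 = 186.040 m² sabins.
Room volume: 1504.23 m³.
Sabine: RT60 = 0.161 × 1504.23 / 186.040 = 1.30 s.

1.30 s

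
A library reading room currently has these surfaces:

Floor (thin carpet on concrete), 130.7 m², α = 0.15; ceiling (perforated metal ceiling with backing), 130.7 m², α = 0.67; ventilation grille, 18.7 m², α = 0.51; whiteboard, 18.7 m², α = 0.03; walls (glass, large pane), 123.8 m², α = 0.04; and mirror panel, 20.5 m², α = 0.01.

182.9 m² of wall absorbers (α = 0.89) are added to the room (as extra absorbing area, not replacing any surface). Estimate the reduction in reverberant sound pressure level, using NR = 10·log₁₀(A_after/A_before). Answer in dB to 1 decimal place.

Equivalent absorption area: A_before = 130.7×0.15 + 130.7×0.67 + 18.7×0.51 + 18.7×0.03 + 123.8×0.04 + 20.5×0.01 = 122.429 m².
Treatment contributes 182.9·0.89 = 162.781 sabins.
New total A_after = 285.210 sabins.
Reduction = 10 log₁₀(A_after/A_before) = 10 log₁₀(2.3296) = 3.7 dB.

3.7 dB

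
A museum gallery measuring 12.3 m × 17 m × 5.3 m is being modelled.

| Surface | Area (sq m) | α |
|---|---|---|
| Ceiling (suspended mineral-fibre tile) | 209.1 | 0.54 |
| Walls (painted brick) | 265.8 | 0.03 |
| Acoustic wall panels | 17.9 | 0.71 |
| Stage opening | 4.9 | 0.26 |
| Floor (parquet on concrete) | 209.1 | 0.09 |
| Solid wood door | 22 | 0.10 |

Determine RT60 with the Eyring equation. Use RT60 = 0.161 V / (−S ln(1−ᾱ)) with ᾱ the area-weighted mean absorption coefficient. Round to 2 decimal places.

1.02 s

Total surface area S = 209.1 + 265.8 + 17.9 + 4.9 + 209.1 + 22 = 728.8 sq m.
Absorption A = 209.1·0.54 + 265.8·0.03 + 17.9·0.71 + 4.9·0.26 + 209.1·0.09 + 22·0.10 = 155.890 sabins.
Mean coefficient ᾱ = A/S = 0.2139.
−S·ln(1−ᾱ) = −728.8 × ln(1 − 0.2139) = 175.401.
V = 12.3 × 17 × 5.3 = 1108.23 m³.
T = 0.161·V/[−S·ln(1−ᾱ)] = 0.161·1108.23/175.401 = 1.02 s.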